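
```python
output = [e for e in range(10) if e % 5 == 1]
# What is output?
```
Trace:
  e=0
  e=1
  e=2
  e=3
  e=4
  e=5
  e=6
  e=7
  e=8
  e=9
  output=[1, 6]

Final answer: [1, 6]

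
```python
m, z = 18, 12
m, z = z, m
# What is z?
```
Trace:
  m=18, z=12
  m=12, z=18

Final answer: 18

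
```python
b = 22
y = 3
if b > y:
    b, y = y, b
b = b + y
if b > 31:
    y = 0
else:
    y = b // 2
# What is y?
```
Trace:
  b=22
  b=22, y=3
  b=3, y=22
  b=25, y=22
  b=25, y=12

Final answer: 12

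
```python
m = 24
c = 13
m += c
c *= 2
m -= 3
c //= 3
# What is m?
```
Trace:
  m=24
  m=24, c=13
  m=37, c=13
  m=37, c=26
  m=34, c=26
  m=34, c=8

Final answer: 34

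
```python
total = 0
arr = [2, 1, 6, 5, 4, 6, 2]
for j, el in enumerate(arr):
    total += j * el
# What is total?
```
Trace:
  total=0
  total=0, j=0, el=2
  total=1, j=1, el=1
  total=13, j=2, el=6
  total=28, j=3, el=5
  total=44, j=4, el=4
  total=74, j=5, el=6
  total=86, j=6, el=2

Final answer: 86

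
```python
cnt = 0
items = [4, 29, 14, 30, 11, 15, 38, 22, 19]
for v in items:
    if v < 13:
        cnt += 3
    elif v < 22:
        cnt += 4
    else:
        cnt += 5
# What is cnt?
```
Trace:
  cnt=0
  cnt=3, v=4
  cnt=8, v=29
  cnt=12, v=14
  cnt=17, v=30
  cnt=20, v=11
  cnt=24, v=15
  cnt=29, v=38
  cnt=34, v=22
  cnt=38, v=19

Final answer: 38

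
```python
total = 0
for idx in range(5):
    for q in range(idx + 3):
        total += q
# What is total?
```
Trace:
  total=0
  total=0, idx=0, q=0
  total=1, idx=0, q=1
  total=3, idx=0, q=2
  total=3, idx=1, q=0
  total=4, idx=1, q=1
  total=6, idx=1, q=2
  total=9, idx=1, q=3
  total=9, idx=2, q=0
  total=10, idx=2, q=1
  total=12, idx=2, q=2
  total=15, idx=2, q=3
  total=19, idx=2, q=4
  total=19, idx=3, q=0
  total=20, idx=3, q=1
  total=22, idx=3, q=2
  total=25, idx=3, q=3
  total=29, idx=3, q=4
  total=34, idx=3, q=5
  total=34, idx=4, q=0
  total=35, idx=4, q=1
  total=37, idx=4, q=2
  total=40, idx=4, q=3
  total=44, idx=4, q=4
  total=49, idx=4, q=5
  total=55, idx=4, q=6

Final answer: 55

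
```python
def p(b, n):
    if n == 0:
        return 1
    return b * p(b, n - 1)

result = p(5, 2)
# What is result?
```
Call trace:
p(b=5, n=2)
  p(b=5, n=1)
    p(b=5, n=0)
    -> return 1
  -> return 5
-> return 25

Final answer: 25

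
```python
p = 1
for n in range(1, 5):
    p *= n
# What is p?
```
Trace:
  p=1
  p=1, n=1
  p=2, n=2
  p=6, n=3
  p=24, n=4

Final answer: 24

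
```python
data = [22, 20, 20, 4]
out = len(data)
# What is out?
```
Trace:
  data=[22, 20, 20, 4]
  data=[22, 20, 20, 4], out=4

Final answer: 4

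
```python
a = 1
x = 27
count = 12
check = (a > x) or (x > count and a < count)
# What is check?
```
Trace:
  a=1
  a=1, x=27
  a=1, x=27, count=12
  a=1, x=27, count=12, check=True

Final answer: True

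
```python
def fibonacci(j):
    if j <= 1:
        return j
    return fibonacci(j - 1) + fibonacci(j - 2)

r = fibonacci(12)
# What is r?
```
Call trace (a repeated sub-call is expanded the first time; later identical calls just restate its return value):
fibonacci(j=12)
  fibonacci(j=11)
    fibonacci(j=10)
      fibonacci(j=9)
        fibonacci(j=8)
          fibonacci(j=7)
            fibonacci(j=6)
              fibonacci(j=5)
                fibonacci(j=4)
                  fibonacci(j=3)
                    fibonacci(j=2)
                      fibonacci(j=1)
                      -> return 1
                      fibonacci(j=0)
                      -> return 0
                    -> return 1
                    fibonacci(j=1)
                    -> return 1
                  -> return 2
                  fibonacci(j=2) -> return 1  (same call as traced above)
                -> return 3
                fibonacci(j=3) -> return 2  (same call as traced above)
              -> return 5
              fibonacci(j=4) -> return 3  (same call as traced above)
            -> return 8
            fibonacci(j=5) -> return 5  (same call as traced above)
          -> return 13
          fibonacci(j=6) -> return 8  (same call as traced above)
        -> return 21
        fibonacci(j=7) -> return 13  (same call as traced above)
      -> return 34
      fibonacci(j=8) -> return 21  (same call as traced above)
    -> return 55
    fibonacci(j=9) -> return 34  (same call as traced above)
  -> return 89
  fibonacci(j=10) -> return 55  (same call as traced above)
-> return 144

Final answer: 144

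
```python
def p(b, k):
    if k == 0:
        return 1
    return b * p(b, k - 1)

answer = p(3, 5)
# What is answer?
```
Call trace:
p(b=3, k=5)
  p(b=3, k=4)
    p(b=3, k=3)
      p(b=3, k=2)
        p(b=3, k=1)
          p(b=3, k=0)
          -> return 1
        -> return 3
      -> return 9
    -> return 27
  -> return 81
-> return 243

Final answer: 243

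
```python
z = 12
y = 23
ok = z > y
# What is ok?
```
Trace:
  z=12
  z=12, y=23
  z=12, y=23, ok=False

Final answer: False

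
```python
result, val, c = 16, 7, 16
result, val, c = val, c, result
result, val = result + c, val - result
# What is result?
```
Trace:
  result=16, val=7, c=16
  result=7, val=16, c=16
  result=23, val=9, c=16

Final answer: 23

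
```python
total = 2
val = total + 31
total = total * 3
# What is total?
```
Trace:
  total=2
  total=2, val=33
  total=6, val=33

Final answer: 6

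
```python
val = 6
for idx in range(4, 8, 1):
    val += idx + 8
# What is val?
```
Trace:
  val=6
  val=18, idx=4
  val=31, idx=5
  val=45, idx=6
  val=60, idx=7

Final answer: 60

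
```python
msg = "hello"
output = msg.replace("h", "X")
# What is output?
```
Trace:
  msg='hello'
  msg='hello', output='Xello'

Final answer: 'Xello'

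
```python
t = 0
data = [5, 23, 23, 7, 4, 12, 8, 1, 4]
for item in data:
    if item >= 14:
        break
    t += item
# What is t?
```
Trace:
  t=0
  t=5, item=5
  t=5, item=23

Final answer: 5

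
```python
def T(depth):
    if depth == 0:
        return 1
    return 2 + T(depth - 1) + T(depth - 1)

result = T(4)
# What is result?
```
Call trace (a repeated sub-call is expanded the first time; later identical calls just restate its return value):
T(depth=4)
  T(depth=3)
    T(depth=2)
      T(depth=1)
        T(depth=0)
        -> return 1
        T(depth=0)
        -> return 1
      -> return 4
      T(depth=1) -> return 4  (same call as traced above)
    -> return 10
    T(depth=2) -> return 10  (same call as traced above)
  -> return 22
  T(depth=3) -> return 22  (same call as traced above)
-> return 46

Final answer: 46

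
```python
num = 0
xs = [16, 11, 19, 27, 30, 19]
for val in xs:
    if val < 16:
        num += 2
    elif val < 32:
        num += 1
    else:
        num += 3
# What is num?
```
Trace:
  num=0
  num=1, val=16
  num=3, val=11
  num=4, val=19
  num=5, val=27
  num=6, val=30
  num=7, val=19

Final answer: 7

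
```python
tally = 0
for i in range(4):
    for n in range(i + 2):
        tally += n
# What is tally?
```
Trace:
  tally=0
  tally=0, i=0, n=0
  tally=1, i=0, n=1
  tally=1, i=1, n=0
  tally=2, i=1, n=1
  tally=4, i=1, n=2
  tally=4, i=2, n=0
  tally=5, i=2, n=1
  tally=7, i=2, n=2
  tally=10, i=2, n=3
  tally=10, i=3, n=0
  tally=11, i=3, n=1
  tally=13, i=3, n=2
  tally=16, i=3, n=3
  tally=20, i=3, n=4

Final answer: 20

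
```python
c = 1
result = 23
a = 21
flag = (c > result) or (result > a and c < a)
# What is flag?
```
Trace:
  c=1
  c=1, result=23
  c=1, result=23, a=21
  c=1, result=23, a=21, flag=True

Final answer: True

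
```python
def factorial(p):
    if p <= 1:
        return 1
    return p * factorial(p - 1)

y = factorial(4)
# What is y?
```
Call trace:
factorial(p=4)
  factorial(p=3)
    factorial(p=2)
      factorial(p=1)
      -> return 1
    -> return 2
  -> return 6
-> return 24

Final answer: 24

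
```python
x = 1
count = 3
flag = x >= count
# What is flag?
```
Trace:
  x=1
  x=1, count=3
  x=1, count=3, flag=False

Final answer: False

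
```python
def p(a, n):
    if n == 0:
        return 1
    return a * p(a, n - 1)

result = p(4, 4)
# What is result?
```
Call trace:
p(a=4, n=4)
  p(a=4, n=3)
    p(a=4, n=2)
      p(a=4, n=1)
        p(a=4, n=0)
        -> return 1
      -> return 4
    -> return 16
  -> return 64
-> return 256

Final answer: 256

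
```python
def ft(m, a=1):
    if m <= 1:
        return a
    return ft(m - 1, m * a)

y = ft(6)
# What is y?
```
Call trace:
ft(m=6, a=1)
  ft(m=5, a=6)
    ft(m=4, a=30)
      ft(m=3, a=120)
        ft(m=2, a=360)
          ft(m=1, a=720)
          -> return 720
        -> return 720
      -> return 720
    -> return 720
  -> return 720
-> return 720

Final answer: 720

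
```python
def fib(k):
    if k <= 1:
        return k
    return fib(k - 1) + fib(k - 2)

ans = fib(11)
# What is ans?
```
Call trace (a repeated sub-call is expanded the first time; later identical calls just restate its return value):
fib(k=11)
  fib(k=10)
    fib(k=9)
      fib(k=8)
        fib(k=7)
          fib(k=6)
            fib(k=5)
              fib(k=4)
                fib(k=3)
                  fib(k=2)
                    fib(k=1)
                    -> return 1
                    fib(k=0)
                    -> return 0
                  -> return 1
                  fib(k=1)
                  -> return 1
                -> return 2
                fib(k=2) -> return 1  (same call as traced above)
              -> return 3
              fib(k=3) -> return 2  (same call as traced above)
            -> return 5
            fib(k=4) -> return 3  (same call as traced above)
          -> return 8
          fib(k=5) -> return 5  (same call as traced above)
        -> return 13
        fib(k=6) -> return 8  (same call as traced above)
      -> return 21
      fib(k=7) -> return 13  (same call as traced above)
    -> return 34
    fib(k=8) -> return 21  (same call as traced above)
  -> return 55
  fib(k=9) -> return 34  (same call as traced above)
-> return 89

Final answer: 89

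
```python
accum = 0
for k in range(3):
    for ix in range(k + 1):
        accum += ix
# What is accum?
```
Trace:
  accum=0
  accum=0, k=0, ix=0
  accum=0, k=1, ix=0
  accum=1, k=1, ix=1
  accum=1, k=2, ix=0
  accum=2, k=2, ix=1
  accum=4, k=2, ix=2

Final answer: 4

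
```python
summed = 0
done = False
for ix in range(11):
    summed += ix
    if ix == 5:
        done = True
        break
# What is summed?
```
Trace:
  summed=0
  summed=0, done=False
  summed=0, done=False, ix=0
  summed=1, done=False, ix=1
  summed=3, done=False, ix=2
  summed=6, done=False, ix=3
  summed=10, done=False, ix=4
  summed=15, done=True, ix=5

Final answer: 15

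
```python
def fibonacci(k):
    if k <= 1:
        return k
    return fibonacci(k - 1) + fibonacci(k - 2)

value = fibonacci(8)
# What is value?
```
Call trace (a repeated sub-call is expanded the first time; later identical calls just restate its return value):
fibonacci(k=8)
  fibonacci(k=7)
    fibonacci(k=6)
      fibonacci(k=5)
        fibonacci(k=4)
          fibonacci(k=3)
            fibonacci(k=2)
              fibonacci(k=1)
              -> return 1
              fibonacci(k=0)
              -> return 0
            -> return 1
            fibonacci(k=1)
            -> return 1
          -> return 2
          fibonacci(k=2) -> return 1  (same call as traced above)
        -> return 3
        fibonacci(k=3) -> return 2  (same call as traced above)
      -> return 5
      fibonacci(k=4) -> return 3  (same call as traced above)
    -> return 8
    fibonacci(k=5) -> return 5  (same call as traced above)
  -> return 13
  fibonacci(k=6) -> return 8  (same call as traced above)
-> return 21

Final answer: 21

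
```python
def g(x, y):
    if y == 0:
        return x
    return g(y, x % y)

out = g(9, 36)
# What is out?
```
Call trace:
g(x=9, y=36)
  g(x=36, y=9)
    g(x=9, y=0)
    -> return 9
  -> return 9
-> return 9

Final answer: 9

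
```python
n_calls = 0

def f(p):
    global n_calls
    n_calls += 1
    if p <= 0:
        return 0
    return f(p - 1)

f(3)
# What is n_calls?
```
Call trace:
f(p=3)
  f(p=2)
    f(p=1)
      f(p=0)
      -> return 0
    -> return 0
  -> return 0
-> return 0

n_calls is incremented once per call. f is entered once for each p = 3, 2, 1, 0 (the p <= 0 call returns without recursing), i.e. 3 + 1 calls.
n_calls = 4

Final answer: 4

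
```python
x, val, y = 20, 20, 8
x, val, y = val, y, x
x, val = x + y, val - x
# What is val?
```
Trace:
  x=20, val=20, y=8
  x=20, val=8, y=20
  x=40, val=-12, y=20

Final answer: -12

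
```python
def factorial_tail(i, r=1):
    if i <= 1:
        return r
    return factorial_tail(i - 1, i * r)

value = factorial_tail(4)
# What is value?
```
Call trace:
factorial_tail(i=4, r=1)
  factorial_tail(i=3, r=4)
    factorial_tail(i=2, r=12)
      factorial_tail(i=1, r=24)
      -> return 24
    -> return 24
  -> return 24
-> return 24

Final answer: 24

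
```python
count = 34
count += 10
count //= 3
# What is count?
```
Trace:
  count=34
  count=44
  count=14

Final answer: 14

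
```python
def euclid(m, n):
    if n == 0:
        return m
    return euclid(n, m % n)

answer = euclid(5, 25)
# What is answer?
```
Call trace:
euclid(m=5, n=25)
  euclid(m=25, n=5)
    euclid(m=5, n=0)
    -> return 5
  -> return 5
-> return 5

Final answer: 5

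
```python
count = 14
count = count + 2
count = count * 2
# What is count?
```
Trace:
  count=14
  count=16
  count=32

Final answer: 32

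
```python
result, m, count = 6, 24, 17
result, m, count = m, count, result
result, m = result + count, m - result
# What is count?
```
Trace:
  result=6, m=24, count=17
  result=24, m=17, count=6
  result=30, m=-7, count=6

Final answer: 6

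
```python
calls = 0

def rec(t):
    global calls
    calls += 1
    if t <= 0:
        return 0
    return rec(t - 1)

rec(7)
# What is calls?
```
Call trace:
rec(t=7)
  rec(t=6)
    rec(t=5)
      rec(t=4)
        rec(t=3)
          rec(t=2)
            rec(t=1)
              rec(t=0)
              -> return 0
            -> return 0
          -> return 0
        -> return 0
      -> return 0
    -> return 0
  -> return 0
-> return 0

calls is incremented once per call. rec is entered once for each t = 7, 6, 5, 4, 3, 2, 1, 0 (the t <= 0 call returns without recursing), i.e. 7 + 1 calls.
calls = 8

Final answer: 8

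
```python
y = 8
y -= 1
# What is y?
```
Trace:
  y=8
  y=7

Final answer: 7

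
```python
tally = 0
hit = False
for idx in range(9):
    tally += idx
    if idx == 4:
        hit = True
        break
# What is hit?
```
Trace:
  tally=0
  tally=0, hit=False
  tally=0, hit=False, idx=0
  tally=1, hit=False, idx=1
  tally=3, hit=False, idx=2
  tally=6, hit=False, idx=3
  tally=10, hit=True, idx=4

Final answer: True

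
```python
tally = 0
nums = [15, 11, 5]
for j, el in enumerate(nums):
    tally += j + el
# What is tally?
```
Trace:
  tally=0
  tally=15, j=0, el=15
  tally=27, j=1, el=11
  tally=34, j=2, el=5

Final answer: 34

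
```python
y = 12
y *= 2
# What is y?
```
Trace:
  y=12
  y=24

Final answer: 24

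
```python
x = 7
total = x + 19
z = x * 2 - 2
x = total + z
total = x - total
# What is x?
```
Trace:
  x=7
  x=7, total=26
  x=7, total=26, z=12
  x=38, total=26, z=12
  x=38, total=12, z=12

Final answer: 38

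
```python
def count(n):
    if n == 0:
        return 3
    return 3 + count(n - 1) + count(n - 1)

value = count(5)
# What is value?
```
Call trace (a repeated sub-call is expanded the first time; later identical calls just restate its return value):
count(n=5)
  count(n=4)
    count(n=3)
      count(n=2)
        count(n=1)
          count(n=0)
          -> return 3
          count(n=0)
          -> return 3
        -> return 9
        count(n=1) -> return 9  (same call as traced above)
      -> return 21
      count(n=2) -> return 21  (same call as traced above)
    -> return 45
    count(n=3) -> return 45  (same call as traced above)
  -> return 93
  count(n=4) -> return 93  (same call as traced above)
-> return 189

Final answer: 189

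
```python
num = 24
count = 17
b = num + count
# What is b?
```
Trace:
  num=24
  num=24, count=17
  num=24, count=17, b=41

Final answer: 41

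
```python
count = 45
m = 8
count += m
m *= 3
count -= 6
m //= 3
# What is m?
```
Trace:
  count=45
  count=45, m=8
  count=53, m=8
  count=53, m=24
  count=47, m=24
  count=47, m=8

Final answer: 8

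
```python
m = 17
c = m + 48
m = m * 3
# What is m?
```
Trace:
  m=17
  m=17, c=65
  m=51, c=65

Final answer: 51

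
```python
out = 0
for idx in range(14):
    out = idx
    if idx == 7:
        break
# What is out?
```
Trace:
  out=0
  out=0, idx=0
  out=1, idx=1
  out=2, idx=2
  out=3, idx=3
  out=4, idx=4
  out=5, idx=5
  out=6, idx=6
  out=7, idx=7

Final answer: 7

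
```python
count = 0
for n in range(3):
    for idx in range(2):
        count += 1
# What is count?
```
Trace:
  count=0
  count=1, n=0, idx=0
  count=2, n=0, idx=1
  count=3, n=1, idx=0
  count=4, n=1, idx=1
  count=5, n=2, idx=0
  count=6, n=2, idx=1

Final answer: 6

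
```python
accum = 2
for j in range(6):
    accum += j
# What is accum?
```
Trace:
  accum=2
  accum=2, j=0
  accum=3, j=1
  accum=5, j=2
  accum=8, j=3
  accum=12, j=4
  accum=17, j=5

Final answer: 17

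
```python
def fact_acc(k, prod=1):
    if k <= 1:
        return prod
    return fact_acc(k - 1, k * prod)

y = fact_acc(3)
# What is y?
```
Call trace:
fact_acc(k=3, prod=1)
  fact_acc(k=2, prod=3)
    fact_acc(k=1, prod=6)
    -> return 6
  -> return 6
-> return 6

Final answer: 6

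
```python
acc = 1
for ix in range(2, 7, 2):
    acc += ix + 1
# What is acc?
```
Trace:
  acc=1
  acc=4, ix=2
  acc=9, ix=4
  acc=16, ix=6

Final answer: 16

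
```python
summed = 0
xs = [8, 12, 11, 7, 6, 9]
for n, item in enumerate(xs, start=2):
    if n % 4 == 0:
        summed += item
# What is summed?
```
Trace:
  summed=0
  summed=0, n=2, item=8
  summed=0, n=3, item=12
  summed=11, n=4, item=11
  summed=11, n=5, item=7
  summed=11, n=6, item=6
  summed=11, n=7, item=9

Final answer: 11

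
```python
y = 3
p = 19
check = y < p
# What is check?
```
Trace:
  y=3
  y=3, p=19
  y=3, p=19, check=True

Final answer: True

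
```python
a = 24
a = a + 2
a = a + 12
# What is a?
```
Trace:
  a=24
  a=26
  a=38

Final answer: 38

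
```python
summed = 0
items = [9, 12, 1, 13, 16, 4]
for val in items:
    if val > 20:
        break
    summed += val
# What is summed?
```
Trace:
  summed=0
  summed=9, val=9
  summed=21, val=12
  summed=22, val=1
  summed=35, val=13
  summed=51, val=16
  summed=55, val=4

Final answer: 55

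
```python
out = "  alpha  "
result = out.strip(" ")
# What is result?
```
Trace:
  out='  alpha  '
  out='  alpha  ', result='alpha'

Final answer: 'alpha'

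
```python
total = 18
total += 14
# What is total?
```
Trace:
  total=18
  total=32

Final answer: 32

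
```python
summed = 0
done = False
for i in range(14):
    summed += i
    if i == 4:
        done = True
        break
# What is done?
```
Trace:
  summed=0
  summed=0, done=False
  summed=0, done=False, i=0
  summed=1, done=False, i=1
  summed=3, done=False, i=2
  summed=6, done=False, i=3
  summed=10, done=True, i=4

Final answer: True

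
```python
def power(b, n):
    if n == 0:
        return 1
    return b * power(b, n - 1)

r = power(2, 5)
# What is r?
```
Call trace:
power(b=2, n=5)
  power(b=2, n=4)
    power(b=2, n=3)
      power(b=2, n=2)
        power(b=2, n=1)
          power(b=2, n=0)
          -> return 1
        -> return 2
      -> return 4
    -> return 8
  -> return 16
-> return 32

Final answer: 32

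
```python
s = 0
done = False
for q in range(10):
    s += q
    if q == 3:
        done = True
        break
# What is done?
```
Trace:
  s=0
  s=0, done=False
  s=0, done=False, q=0
  s=1, done=False, q=1
  s=3, done=False, q=2
  s=6, done=True, q=3

Final answer: True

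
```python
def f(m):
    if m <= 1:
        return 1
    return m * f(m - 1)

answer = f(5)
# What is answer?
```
Call trace:
f(m=5)
  f(m=4)
    f(m=3)
      f(m=2)
        f(m=1)
        -> return 1
      -> return 2
    -> return 6
  -> return 24
-> return 120

Final answer: 120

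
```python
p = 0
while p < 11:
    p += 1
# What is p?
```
Trace:
  p=0
  p=1
  p=2
  p=3
  p=4
  p=5
  p=6
  p=7
  p=8
  p=9
  p=10
  p=11

Final answer: 11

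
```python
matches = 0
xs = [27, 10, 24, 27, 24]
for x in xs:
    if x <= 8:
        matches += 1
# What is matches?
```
Trace:
  matches=0
  matches=0, x=27
  matches=0, x=10
  matches=0, x=24
  matches=0, x=27
  matches=0, x=24

Final answer: 0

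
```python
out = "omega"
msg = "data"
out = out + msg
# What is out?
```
Trace:
  out='omega'
  out='omega', msg='data'
  out='omegadata', msg='data'

Final answer: 'omegadata'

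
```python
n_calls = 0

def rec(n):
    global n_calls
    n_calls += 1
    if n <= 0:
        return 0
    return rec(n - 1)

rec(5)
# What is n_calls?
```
Call trace:
rec(n=5)
  rec(n=4)
    rec(n=3)
      rec(n=2)
        rec(n=1)
          rec(n=0)
          -> return 0
        -> return 0
      -> return 0
    -> return 0
  -> return 0
-> return 0

n_calls is incremented once per call. rec is entered once for each n = 5, 4, 3, 2, 1, 0 (the n <= 0 call returns without recursing), i.e. 5 + 1 calls.
n_calls = 6

Final answer: 6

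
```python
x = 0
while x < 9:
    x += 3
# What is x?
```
Trace:
  x=0
  x=3
  x=6
  x=9

Final answer: 9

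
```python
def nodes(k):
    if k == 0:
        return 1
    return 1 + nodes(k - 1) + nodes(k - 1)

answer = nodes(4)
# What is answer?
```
Call trace (a repeated sub-call is expanded the first time; later identical calls just restate its return value):
nodes(k=4)
  nodes(k=3)
    nodes(k=2)
      nodes(k=1)
        nodes(k=0)
        -> return 1
        nodes(k=0)
        -> return 1
      -> return 3
      nodes(k=1) -> return 3  (same call as traced above)
    -> return 7
    nodes(k=2) -> return 7  (same call as traced above)
  -> return 15
  nodes(k=3) -> return 15  (same call as traced above)
-> return 31

Final answer: 31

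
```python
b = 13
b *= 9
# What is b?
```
Trace:
  b=13
  b=117

Final answer: 117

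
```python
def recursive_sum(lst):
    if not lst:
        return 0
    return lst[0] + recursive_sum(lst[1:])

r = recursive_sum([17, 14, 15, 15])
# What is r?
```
Call trace:
recursive_sum(lst=[17, 14, 15, 15])
  recursive_sum(lst=[14, 15, 15])
    recursive_sum(lst=[15, 15])
      recursive_sum(lst=[15])
        recursive_sum(lst=[])
        -> return 0
      -> return 15
    -> return 30
  -> return 44
-> return 61

Final answer: 61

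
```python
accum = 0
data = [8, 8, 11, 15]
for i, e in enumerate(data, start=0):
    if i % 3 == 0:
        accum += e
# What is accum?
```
Trace:
  accum=0
  accum=8, i=0, e=8
  accum=8, i=1, e=8
  accum=8, i=2, e=11
  accum=23, i=3, e=15

Final answer: 23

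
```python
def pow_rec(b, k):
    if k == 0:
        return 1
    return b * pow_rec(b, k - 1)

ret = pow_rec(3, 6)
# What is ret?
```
Call trace:
pow_rec(b=3, k=6)
  pow_rec(b=3, k=5)
    pow_rec(b=3, k=4)
      pow_rec(b=3, k=3)
        pow_rec(b=3, k=2)
          pow_rec(b=3, k=1)
            pow_rec(b=3, k=0)
            -> return 1
          -> return 3
        -> return 9
      -> return 27
    -> return 81
  -> return 243
-> return 729

Final answer: 729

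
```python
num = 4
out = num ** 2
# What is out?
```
Trace:
  num=4
  num=4, out=16

Final answer: 16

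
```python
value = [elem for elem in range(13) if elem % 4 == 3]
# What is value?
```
Trace:
  elem=0
  elem=1
  elem=2
  elem=3
  elem=4
  elem=5
  elem=6
  elem=7
  elem=8
  elem=9
  elem=10
  elem=11
  elem=12
  value=[3, 7, 11]

Final answer: [3, 7, 11]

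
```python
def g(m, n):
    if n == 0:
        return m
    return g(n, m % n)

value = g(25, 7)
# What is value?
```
Call trace:
g(m=25, n=7)
  g(m=7, n=4)
    g(m=4, n=3)
      g(m=3, n=1)
        g(m=1, n=0)
        -> return 1
      -> return 1
    -> return 1
  -> return 1
-> return 1

Final answer: 1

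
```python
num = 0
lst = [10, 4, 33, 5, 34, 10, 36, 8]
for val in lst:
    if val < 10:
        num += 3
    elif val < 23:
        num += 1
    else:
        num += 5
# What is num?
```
Trace:
  num=0
  num=1, val=10
  num=4, val=4
  num=9, val=33
  num=12, val=5
  num=17, val=34
  num=18, val=10
  num=23, val=36
  num=26, val=8

Final answer: 26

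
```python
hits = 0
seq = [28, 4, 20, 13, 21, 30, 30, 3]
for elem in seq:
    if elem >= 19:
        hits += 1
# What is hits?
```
Trace:
  hits=0
  hits=1, elem=28
  hits=1, elem=4
  hits=2, elem=20
  hits=2, elem=13
  hits=3, elem=21
  hits=4, elem=30
  hits=5, elem=30
  hits=5, elem=3

Final answer: 5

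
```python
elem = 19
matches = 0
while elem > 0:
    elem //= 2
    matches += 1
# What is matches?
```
Trace:
  elem=19
  elem=19, matches=0
  elem=9, matches=1
  elem=4, matches=2
  elem=2, matches=3
  elem=1, matches=4
  elem=0, matches=5

Final answer: 5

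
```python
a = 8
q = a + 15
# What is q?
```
Trace:
  a=8
  a=8, q=23

Final answer: 23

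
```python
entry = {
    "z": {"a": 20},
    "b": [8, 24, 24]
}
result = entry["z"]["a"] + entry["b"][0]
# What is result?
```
Trace:
  entry={'z': {'a': 20}, 'b': [8, 24, 24]}
  entry={'z': {'a': 20}, 'b': [8, 24, 24]}, result=28

Final answer: 28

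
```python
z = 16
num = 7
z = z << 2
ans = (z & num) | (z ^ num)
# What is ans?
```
Trace:
  z=16
  z=16, num=7
  z=64, num=7
  z=64, num=7, ans=71

Final answer: 71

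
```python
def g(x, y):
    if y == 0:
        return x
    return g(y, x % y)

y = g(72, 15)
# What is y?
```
Call trace:
g(x=72, y=15)
  g(x=15, y=12)
    g(x=12, y=3)
      g(x=3, y=0)
      -> return 3
    -> return 3
  -> return 3
-> return 3

Final answer: 3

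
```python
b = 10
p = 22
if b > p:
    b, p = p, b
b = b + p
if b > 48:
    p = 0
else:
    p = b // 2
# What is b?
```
Trace:
  b=10
  b=10, p=22
  b=10, p=22
  b=32, p=22
  b=32, p=16

Final answer: 32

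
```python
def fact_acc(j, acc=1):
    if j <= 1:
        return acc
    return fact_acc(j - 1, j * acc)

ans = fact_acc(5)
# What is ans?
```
Call trace:
fact_acc(j=5, acc=1)
  fact_acc(j=4, acc=5)
    fact_acc(j=3, acc=20)
      fact_acc(j=2, acc=60)
        fact_acc(j=1, acc=120)
        -> return 120
      -> return 120
    -> return 120
  -> return 120
-> return 120

Final answer: 120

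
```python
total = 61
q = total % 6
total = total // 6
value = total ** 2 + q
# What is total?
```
Trace:
  total=61
  total=61, q=1
  total=10, q=1
  total=10, q=1, value=101

Final answer: 10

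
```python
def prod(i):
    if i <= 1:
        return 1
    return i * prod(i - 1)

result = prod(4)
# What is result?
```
Call trace:
prod(i=4)
  prod(i=3)
    prod(i=2)
      prod(i=1)
      -> return 1
    -> return 2
  -> return 6
-> return 24

Final answer: 24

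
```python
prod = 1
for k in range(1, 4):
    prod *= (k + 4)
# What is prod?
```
Trace:
  prod=1
  prod=5, k=1
  prod=30, k=2
  prod=210, k=3

Final answer: 210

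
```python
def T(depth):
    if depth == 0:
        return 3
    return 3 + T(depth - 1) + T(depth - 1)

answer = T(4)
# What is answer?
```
Call trace (a repeated sub-call is expanded the first time; later identical calls just restate its return value):
T(depth=4)
  T(depth=3)
    T(depth=2)
      T(depth=1)
        T(depth=0)
        -> return 3
        T(depth=0)
        -> return 3
      -> return 9
      T(depth=1) -> return 9  (same call as traced above)
    -> return 21
    T(depth=2) -> return 21  (same call as traced above)
  -> return 45
  T(depth=3) -> return 45  (same call as traced above)
-> return 93

Final answer: 93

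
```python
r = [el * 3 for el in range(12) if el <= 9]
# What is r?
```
Trace:
  el=0
  el=1
  el=2
  el=3
  el=4
  el=5
  el=6
  el=7
  el=8
  el=9
  el=10
  el=11
  r=[0, 3, 6, 9, 12, 15, 18, 21, 24, 27]

Final answer: [0, 3, 6, 9, 12, 15, 18, 21, 24, 27]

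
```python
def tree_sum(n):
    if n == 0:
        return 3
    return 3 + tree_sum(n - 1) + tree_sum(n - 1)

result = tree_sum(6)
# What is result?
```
Call trace (a repeated sub-call is expanded the first time; later identical calls just restate its return value):
tree_sum(n=6)
  tree_sum(n=5)
    tree_sum(n=4)
      tree_sum(n=3)
        tree_sum(n=2)
          tree_sum(n=1)
            tree_sum(n=0)
            -> return 3
            tree_sum(n=0)
            -> return 3
          -> return 9
          tree_sum(n=1) -> return 9  (same call as traced above)
        -> return 21
        tree_sum(n=2) -> return 21  (same call as traced above)
      -> return 45
      tree_sum(n=3) -> return 45  (same call as traced above)
    -> return 93
    tree_sum(n=4) -> return 93  (same call as traced above)
  -> return 189
  tree_sum(n=5) -> return 189  (same call as traced above)
-> return 381

Final answer: 381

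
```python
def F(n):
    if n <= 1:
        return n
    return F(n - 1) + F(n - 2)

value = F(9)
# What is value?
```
Call trace (a repeated sub-call is expanded the first time; later identical calls just restate its return value):
F(n=9)
  F(n=8)
    F(n=7)
      F(n=6)
        F(n=5)
          F(n=4)
            F(n=3)
              F(n=2)
                F(n=1)
                -> return 1
                F(n=0)
                -> return 0
              -> return 1
              F(n=1)
              -> return 1
            -> return 2
            F(n=2) -> return 1  (same call as traced above)
          -> return 3
          F(n=3) -> return 2  (same call as traced above)
        -> return 5
        F(n=4) -> return 3  (same call as traced above)
      -> return 8
      F(n=5) -> return 5  (same call as traced above)
    -> return 13
    F(n=6) -> return 8  (same call as traced above)
  -> return 21
  F(n=7) -> return 13  (same call as traced above)
-> return 34

Final answer: 34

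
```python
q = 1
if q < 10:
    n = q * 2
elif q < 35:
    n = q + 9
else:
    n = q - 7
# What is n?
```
Trace:
  q=1
  q=1, n=2

Final answer: 2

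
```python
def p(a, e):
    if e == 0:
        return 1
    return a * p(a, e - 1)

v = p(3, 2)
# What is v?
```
Call trace:
p(a=3, e=2)
  p(a=3, e=1)
    p(a=3, e=0)
    -> return 1
  -> return 3
-> return 9

Final answer: 9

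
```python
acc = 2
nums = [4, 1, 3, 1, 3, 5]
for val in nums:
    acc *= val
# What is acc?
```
Trace:
  acc=2
  acc=8, val=4
  acc=8, val=1
  acc=24, val=3
  acc=24, val=1
  acc=72, val=3
  acc=360, val=5

Final answer: 360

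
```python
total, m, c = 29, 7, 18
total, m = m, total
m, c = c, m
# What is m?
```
Trace:
  total=29, m=7, c=18
  total=7, m=29, c=18
  total=7, m=18, c=29

Final answer: 18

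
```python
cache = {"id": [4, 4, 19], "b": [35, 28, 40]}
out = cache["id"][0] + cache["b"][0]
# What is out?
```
Trace:
  cache={'id': [4, 4, 19], 'b': [35, 28, 40]}
  cache={'id': [4, 4, 19], 'b': [35, 28, 40]}, out=39

Final answer: 39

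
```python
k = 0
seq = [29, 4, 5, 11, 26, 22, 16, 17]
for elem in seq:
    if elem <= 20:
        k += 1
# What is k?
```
Trace:
  k=0
  k=0, elem=29
  k=1, elem=4
  k=2, elem=5
  k=3, elem=11
  k=3, elem=26
  k=3, elem=22
  k=4, elem=16
  k=5, elem=17

Final answer: 5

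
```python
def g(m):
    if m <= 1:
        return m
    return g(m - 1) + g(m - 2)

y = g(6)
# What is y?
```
Call trace (a repeated sub-call is expanded the first time; later identical calls just restate its return value):
g(m=6)
  g(m=5)
    g(m=4)
      g(m=3)
        g(m=2)
          g(m=1)
          -> return 1
          g(m=0)
          -> return 0
        -> return 1
        g(m=1)
        -> return 1
      -> return 2
      g(m=2) -> return 1  (same call as traced above)
    -> return 3
    g(m=3) -> return 2  (same call as traced above)
  -> return 5
  g(m=4) -> return 3  (same call as traced above)
-> return 8

Final answer: 8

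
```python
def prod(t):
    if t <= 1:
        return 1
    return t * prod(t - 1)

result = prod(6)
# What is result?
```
Call trace:
prod(t=6)
  prod(t=5)
    prod(t=4)
      prod(t=3)
        prod(t=2)
          prod(t=1)
          -> return 1
        -> return 2
      -> return 6
    -> return 24
  -> return 120
-> return 720

Final answer: 720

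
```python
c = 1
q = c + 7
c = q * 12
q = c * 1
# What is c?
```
Trace:
  c=1
  c=1, q=8
  c=96, q=8
  c=96, q=96

Final answer: 96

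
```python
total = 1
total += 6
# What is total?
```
Trace:
  total=1
  total=7

Final answer: 7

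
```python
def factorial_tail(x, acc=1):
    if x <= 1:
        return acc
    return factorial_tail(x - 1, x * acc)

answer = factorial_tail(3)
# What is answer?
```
Call trace:
factorial_tail(x=3, acc=1)
  factorial_tail(x=2, acc=3)
    factorial_tail(x=1, acc=6)
    -> return 6
  -> return 6
-> return 6

Final answer: 6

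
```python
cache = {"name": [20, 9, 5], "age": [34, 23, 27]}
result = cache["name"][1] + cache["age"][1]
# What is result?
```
Trace:
  cache={'name': [20, 9, 5], 'age': [34, 23, 27]}
  cache={'name': [20, 9, 5], 'age': [34, 23, 27]}, result=32

Final answer: 32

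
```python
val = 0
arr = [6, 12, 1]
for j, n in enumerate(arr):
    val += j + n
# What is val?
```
Trace:
  val=0
  val=6, j=0, n=6
  val=19, j=1, n=12
  val=22, j=2, n=1

Final answer: 22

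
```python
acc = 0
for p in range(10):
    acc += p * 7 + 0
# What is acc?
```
Trace:
  acc=0
  acc=0, p=0
  acc=7, p=1
  acc=21, p=2
  acc=42, p=3
  acc=70, p=4
  acc=105, p=5
  acc=147, p=6
  acc=196, p=7
  acc=252, p=8
  acc=315, p=9

Final answer: 315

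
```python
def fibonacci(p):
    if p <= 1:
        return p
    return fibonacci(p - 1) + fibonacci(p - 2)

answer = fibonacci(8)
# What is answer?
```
Call trace (a repeated sub-call is expanded the first time; later identical calls just restate its return value):
fibonacci(p=8)
  fibonacci(p=7)
    fibonacci(p=6)
      fibonacci(p=5)
        fibonacci(p=4)
          fibonacci(p=3)
            fibonacci(p=2)
              fibonacci(p=1)
              -> return 1
              fibonacci(p=0)
              -> return 0
            -> return 1
            fibonacci(p=1)
            -> return 1
          -> return 2
          fibonacci(p=2) -> return 1  (same call as traced above)
        -> return 3
        fibonacci(p=3) -> return 2  (same call as traced above)
      -> return 5
      fibonacci(p=4) -> return 3  (same call as traced above)
    -> return 8
    fibonacci(p=5) -> return 5  (same call as traced above)
  -> return 13
  fibonacci(p=6) -> return 8  (same call as traced above)
-> return 21

Final answer: 21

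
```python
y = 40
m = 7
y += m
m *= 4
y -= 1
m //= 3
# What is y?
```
Trace:
  y=40
  y=40, m=7
  y=47, m=7
  y=47, m=28
  y=46, m=28
  y=46, m=9

Final answer: 46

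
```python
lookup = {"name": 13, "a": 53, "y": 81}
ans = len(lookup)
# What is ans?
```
Trace:
  lookup={'name': 13, 'a': 53, 'y': 81}
  lookup={'name': 13, 'a': 53, 'y': 81}, ans=3

Final answer: 3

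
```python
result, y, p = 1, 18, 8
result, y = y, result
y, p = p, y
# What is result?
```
Trace:
  result=1, y=18, p=8
  result=18, y=1, p=8
  result=18, y=8, p=1

Final answer: 18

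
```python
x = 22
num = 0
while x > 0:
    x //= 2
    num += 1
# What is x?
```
Trace:
  x=22
  x=22, num=0
  x=11, num=1
  x=5, num=2
  x=2, num=3
  x=1, num=4
  x=0, num=5

Final answer: 0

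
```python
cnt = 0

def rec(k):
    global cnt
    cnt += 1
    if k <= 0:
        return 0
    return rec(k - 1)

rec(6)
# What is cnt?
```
Call trace:
rec(k=6)
  rec(k=5)
    rec(k=4)
      rec(k=3)
        rec(k=2)
          rec(k=1)
            rec(k=0)
            -> return 0
          -> return 0
        -> return 0
      -> return 0
    -> return 0
  -> return 0
-> return 0

cnt is incremented once per call. rec is entered once for each k = 6, 5, 4, 3, 2, 1, 0 (the k <= 0 call returns without recursing), i.e. 6 + 1 calls.
cnt = 7

Final answer: 7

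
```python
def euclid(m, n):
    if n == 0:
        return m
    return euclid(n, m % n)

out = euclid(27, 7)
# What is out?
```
Call trace:
euclid(m=27, n=7)
  euclid(m=7, n=6)
    euclid(m=6, n=1)
      euclid(m=1, n=0)
      -> return 1
    -> return 1
  -> return 1
-> return 1

Final answer: 1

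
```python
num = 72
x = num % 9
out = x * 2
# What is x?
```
Trace:
  num=72
  num=72, x=0
  num=72, x=0, out=0

Final answer: 0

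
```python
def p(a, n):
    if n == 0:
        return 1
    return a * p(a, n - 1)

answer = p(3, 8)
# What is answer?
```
Call trace:
p(a=3, n=8)
  p(a=3, n=7)
    p(a=3, n=6)
      p(a=3, n=5)
        p(a=3, n=4)
          p(a=3, n=3)
            p(a=3, n=2)
              p(a=3, n=1)
                p(a=3, n=0)
                -> return 1
              -> return 3
            -> return 9
          -> return 27
        -> return 81
      -> return 243
    -> return 729
  -> return 2187
-> return 6561

Final answer: 6561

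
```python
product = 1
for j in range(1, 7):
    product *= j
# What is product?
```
Trace:
  product=1
  product=1, j=1
  product=2, j=2
  product=6, j=3
  product=24, j=4
  product=120, j=5
  product=720, j=6

Final answer: 720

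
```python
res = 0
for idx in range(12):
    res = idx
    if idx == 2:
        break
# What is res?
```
Trace:
  res=0
  res=0, idx=0
  res=1, idx=1
  res=2, idx=2

Final answer: 2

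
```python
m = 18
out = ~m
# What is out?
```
Trace:
  m=18
  m=18, out=-19

Final answer: -19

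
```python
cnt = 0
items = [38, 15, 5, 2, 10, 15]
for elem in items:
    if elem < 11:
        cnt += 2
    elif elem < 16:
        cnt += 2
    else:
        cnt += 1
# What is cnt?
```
Trace:
  cnt=0
  cnt=1, elem=38
  cnt=3, elem=15
  cnt=5, elem=5
  cnt=7, elem=2
  cnt=9, elem=10
  cnt=11, elem=15

Final answer: 11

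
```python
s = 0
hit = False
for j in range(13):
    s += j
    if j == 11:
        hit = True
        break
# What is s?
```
Trace:
  s=0
  s=0, hit=False
  s=0, hit=False, j=0
  s=1, hit=False, j=1
  s=3, hit=False, j=2
  s=6, hit=False, j=3
  s=10, hit=False, j=4
  s=15, hit=False, j=5
  s=21, hit=False, j=6
  s=28, hit=False, j=7
  s=36, hit=False, j=8
  s=45, hit=False, j=9
  s=55, hit=False, j=10
  s=66, hit=True, j=11

Final answer: 66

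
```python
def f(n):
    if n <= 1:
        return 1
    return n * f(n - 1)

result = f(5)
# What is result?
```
Call trace:
f(n=5)
  f(n=4)
    f(n=3)
      f(n=2)
        f(n=1)
        -> return 1
      -> return 2
    -> return 6
  -> return 24
-> return 120

Final answer: 120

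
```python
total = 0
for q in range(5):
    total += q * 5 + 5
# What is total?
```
Trace:
  total=0
  total=5, q=0
  total=15, q=1
  total=30, q=2
  total=50, q=3
  total=75, q=4

Final answer: 75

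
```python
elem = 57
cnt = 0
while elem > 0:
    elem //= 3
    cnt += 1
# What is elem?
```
Trace:
  elem=57
  elem=57, cnt=0
  elem=19, cnt=1
  elem=6, cnt=2
  elem=2, cnt=3
  elem=0, cnt=4

Final answer: 0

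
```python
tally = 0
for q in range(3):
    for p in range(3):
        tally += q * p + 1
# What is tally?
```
Trace:
  tally=0
  tally=1, q=0, p=0
  tally=2, q=0, p=1
  tally=3, q=0, p=2
  tally=4, q=1, p=0
  tally=6, q=1, p=1
  tally=9, q=1, p=2
  tally=10, q=2, p=0
  tally=13, q=2, p=1
  tally=18, q=2, p=2

Final answer: 18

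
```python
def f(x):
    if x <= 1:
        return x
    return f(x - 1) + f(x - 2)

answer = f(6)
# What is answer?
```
Call trace (a repeated sub-call is expanded the first time; later identical calls just restate its return value):
f(x=6)
  f(x=5)
    f(x=4)
      f(x=3)
        f(x=2)
          f(x=1)
          -> return 1
          f(x=0)
          -> return 0
        -> return 1
        f(x=1)
        -> return 1
      -> return 2
      f(x=2) -> return 1  (same call as traced above)
    -> return 3
    f(x=3) -> return 2  (same call as traced above)
  -> return 5
  f(x=4) -> return 3  (same call as traced above)
-> return 8

Final answer: 8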